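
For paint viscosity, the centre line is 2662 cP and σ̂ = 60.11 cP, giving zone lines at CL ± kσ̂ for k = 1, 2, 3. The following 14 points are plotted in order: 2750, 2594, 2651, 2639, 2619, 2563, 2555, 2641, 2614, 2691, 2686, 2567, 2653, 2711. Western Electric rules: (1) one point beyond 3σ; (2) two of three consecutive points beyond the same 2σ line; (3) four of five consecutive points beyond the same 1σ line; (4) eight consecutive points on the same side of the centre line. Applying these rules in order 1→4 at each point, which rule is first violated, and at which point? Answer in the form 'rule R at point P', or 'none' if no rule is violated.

rule 4 at point 9

Zone of each point (C = within 1σ̂, B = 1σ̂–2σ̂, A = 2σ̂–3σ̂, * = beyond 3σ̂; sign = side of CL): 1:+B, 2:-B, 3:-C, 4:-C, 5:-C, 6:-B, 7:-B, 8:-C, 9:-C, 10:+C, 11:+C, 12:-B, 13:-C, 14:+C
Rule 4 (eight consecutive points on the same side of the centre line) is satisfied at point 9.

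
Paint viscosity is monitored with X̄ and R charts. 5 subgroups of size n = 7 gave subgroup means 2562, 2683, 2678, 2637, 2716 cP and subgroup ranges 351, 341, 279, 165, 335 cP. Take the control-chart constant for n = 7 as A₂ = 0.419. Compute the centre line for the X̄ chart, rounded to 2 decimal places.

X̄̄ = (2562 + 2683 + 2678 + 2637 + 2716) / 5 = 13276.0000 / 5 = 2655.2000
CL = X̄̄ = 2655.2000

2655.20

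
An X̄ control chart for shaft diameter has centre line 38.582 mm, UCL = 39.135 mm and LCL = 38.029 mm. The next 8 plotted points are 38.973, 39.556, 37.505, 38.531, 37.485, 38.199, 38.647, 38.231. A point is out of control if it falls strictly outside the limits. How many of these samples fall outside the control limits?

Compare each point to [38.029, 39.135]: sample 2 = 39.556 > UCL; sample 3 = 37.505 < LCL; sample 5 = 37.485 < LCL.

3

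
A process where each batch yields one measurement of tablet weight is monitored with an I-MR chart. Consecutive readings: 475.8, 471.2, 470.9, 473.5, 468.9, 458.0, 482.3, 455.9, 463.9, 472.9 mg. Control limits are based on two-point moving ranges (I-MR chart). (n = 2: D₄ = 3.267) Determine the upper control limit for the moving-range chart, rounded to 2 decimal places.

Moving ranges: 4.6, 0.3, 2.6, 4.6, 10.9, 24.3, 26.4, 8.0, 9.0; M̄R̄ = 90.7000 / 9 = 10.0778
UCL_MR = D₄·M̄R̄ = 3.267 × 10.0778 = 32.9241

32.92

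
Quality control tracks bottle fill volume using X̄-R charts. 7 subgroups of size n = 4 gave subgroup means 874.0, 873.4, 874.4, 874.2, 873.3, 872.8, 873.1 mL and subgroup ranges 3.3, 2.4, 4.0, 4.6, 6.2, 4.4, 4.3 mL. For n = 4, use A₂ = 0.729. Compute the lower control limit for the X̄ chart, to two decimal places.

X̄̄ = (874.0 + 873.4 + 874.4 + 874.2 + 873.3 + 872.8 + 873.1) / 7 = 6115.2000 / 7 = 873.6000
R̄ = (3.3 + 2.4 + 4.0 + 4.6 + 6.2 + 4.4 + 4.3) / 7 = 29.2000 / 7 = 4.1714
LCL = X̄̄ − A₂·R̄ = 873.6000 − 0.729 × 4.1714 = 870.5590

870.56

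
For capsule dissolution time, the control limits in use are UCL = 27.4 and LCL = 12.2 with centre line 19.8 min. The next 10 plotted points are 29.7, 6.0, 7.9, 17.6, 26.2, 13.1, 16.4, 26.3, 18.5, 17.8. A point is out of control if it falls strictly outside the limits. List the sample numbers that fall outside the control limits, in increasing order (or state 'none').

Compare each point to [12.2, 27.4]: sample 1 = 29.7 > UCL; sample 2 = 6.0 < LCL; sample 3 = 7.9 < LCL.

1, 2, 3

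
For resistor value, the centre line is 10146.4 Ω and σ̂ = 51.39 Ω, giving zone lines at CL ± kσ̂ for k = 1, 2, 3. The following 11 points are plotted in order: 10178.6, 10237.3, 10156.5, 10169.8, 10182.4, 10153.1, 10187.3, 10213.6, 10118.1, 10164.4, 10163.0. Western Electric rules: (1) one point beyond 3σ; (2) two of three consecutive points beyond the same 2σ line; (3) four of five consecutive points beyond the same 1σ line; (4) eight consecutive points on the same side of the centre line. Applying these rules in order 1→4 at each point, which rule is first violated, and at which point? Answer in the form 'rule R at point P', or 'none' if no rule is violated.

rule 4 at point 8

Zone of each point (C = within 1σ̂, B = 1σ̂–2σ̂, A = 2σ̂–3σ̂, * = beyond 3σ̂; sign = side of CL): 1:+C, 2:+B, 3:+C, 4:+C, 5:+C, 6:+C, 7:+C, 8:+B, 9:-C, 10:+C, 11:+C
Rule 4 (eight consecutive points on the same side of the centre line) is satisfied at point 8.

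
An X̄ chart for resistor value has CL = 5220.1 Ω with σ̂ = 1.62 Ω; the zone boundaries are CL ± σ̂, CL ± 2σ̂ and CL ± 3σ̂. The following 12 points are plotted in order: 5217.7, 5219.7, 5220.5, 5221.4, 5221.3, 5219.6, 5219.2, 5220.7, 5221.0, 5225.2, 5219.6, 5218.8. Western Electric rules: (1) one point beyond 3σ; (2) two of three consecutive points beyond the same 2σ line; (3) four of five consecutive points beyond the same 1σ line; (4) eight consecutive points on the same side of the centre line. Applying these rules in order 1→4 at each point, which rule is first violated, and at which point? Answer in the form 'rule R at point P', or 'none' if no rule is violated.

Zone of each point (C = within 1σ̂, B = 1σ̂–2σ̂, A = 2σ̂–3σ̂, * = beyond 3σ̂; sign = side of CL): 1:-B, 2:-C, 3:+C, 4:+C, 5:+C, 6:-C, 7:-C, 8:+C, 9:+C, 10:+*, 11:-C, 12:-C
Rule 1 (one point beyond the 3σ limits) is satisfied at point 10.

rule 1 at point 10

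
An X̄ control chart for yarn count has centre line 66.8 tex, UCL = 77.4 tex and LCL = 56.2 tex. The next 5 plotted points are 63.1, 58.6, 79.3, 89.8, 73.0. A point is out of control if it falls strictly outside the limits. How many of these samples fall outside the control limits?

2

Compare each point to [56.2, 77.4]: sample 3 = 79.3 > UCL; sample 4 = 89.8 > UCL.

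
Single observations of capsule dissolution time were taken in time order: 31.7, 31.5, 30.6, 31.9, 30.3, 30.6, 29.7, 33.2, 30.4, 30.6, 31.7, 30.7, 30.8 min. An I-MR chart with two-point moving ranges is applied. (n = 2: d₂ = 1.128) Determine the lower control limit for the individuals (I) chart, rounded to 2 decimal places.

27.97

X̄ = (31.7 + 31.5 + 30.6 + 31.9 + 30.3 + 30.6 + 29.7 + 33.2 + 30.4 + 30.6 + 31.7 + 30.7 + 30.8) / 13 = 31.0538
Moving ranges: 0.2, 0.9, 1.3, 1.6, 0.3, 0.9, 3.5, 2.8, 0.2, 1.1, 1.0, 0.1; M̄R̄ = 13.9000 / 12 = 1.1583
LCL = X̄ − 3·M̄R̄/d₂ = 31.0538 − 3 × 1.1583 / 1.128 = 27.9732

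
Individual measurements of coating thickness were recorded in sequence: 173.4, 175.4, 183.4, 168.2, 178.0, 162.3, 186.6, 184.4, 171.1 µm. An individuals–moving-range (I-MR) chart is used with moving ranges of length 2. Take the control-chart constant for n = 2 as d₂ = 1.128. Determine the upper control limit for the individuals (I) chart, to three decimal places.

X̄ = (173.4 + 175.4 + 183.4 + 168.2 + 178.0 + 162.3 + 186.6 + 184.4 + 171.1) / 9 = 175.8667
Moving ranges: 2.0, 8.0, 15.2, 9.8, 15.7, 24.3, 2.2, 13.3; M̄R̄ = 90.5000 / 8 = 11.3125
UCL = X̄ + 3·M̄R̄/d₂ = 175.8667 + 3 × 11.3125 / 1.128 = 205.9531

205.953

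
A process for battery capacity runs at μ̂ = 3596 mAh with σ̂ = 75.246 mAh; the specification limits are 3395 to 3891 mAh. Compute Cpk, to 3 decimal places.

0.890

Cpu = (USL − μ̂) / (3σ̂) = (3891 − 3596) / (3 × 75.246) = 1.3068; Cpl = (μ̂ − LSL) / (3σ̂) = (3596 − 3395) / (3 × 75.246) = 0.8904; Cpk = min(Cpu, Cpl) = 0.8904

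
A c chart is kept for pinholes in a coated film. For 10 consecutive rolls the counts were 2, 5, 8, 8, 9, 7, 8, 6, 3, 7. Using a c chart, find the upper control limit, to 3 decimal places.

13.830

c̄ = (2 + 5 + 8 + 8 + 9 + 7 + 8 + 6 + 3 + 7) / 10 = 63 / 10 = 6.3000
UCL = c̄ + 3√c̄ = 6.3000 + 3 × √6.3000 = 6.3000 + 3 × 2.5100 = 13.8299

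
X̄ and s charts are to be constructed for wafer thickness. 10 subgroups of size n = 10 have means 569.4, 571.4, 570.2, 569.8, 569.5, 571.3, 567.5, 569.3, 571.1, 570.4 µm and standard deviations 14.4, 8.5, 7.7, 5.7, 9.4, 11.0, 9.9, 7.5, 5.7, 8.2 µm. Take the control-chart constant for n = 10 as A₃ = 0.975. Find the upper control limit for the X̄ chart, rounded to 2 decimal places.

X̄̄ = (569.4 + 571.4 + 570.2 + 569.8 + 569.5 + 571.3 + 567.5 + 569.3 + 571.1 + 570.4) / 10 = 569.9900
s̄ = (14.4 + 8.5 + 7.7 + 5.7 + 9.4 + 11.0 + 9.9 + 7.5 + 5.7 + 8.2) / 10 = 8.8000
UCL = X̄̄ + A₃·s̄ = 569.9900 + 0.975 × 8.8000 = 578.5700

578.57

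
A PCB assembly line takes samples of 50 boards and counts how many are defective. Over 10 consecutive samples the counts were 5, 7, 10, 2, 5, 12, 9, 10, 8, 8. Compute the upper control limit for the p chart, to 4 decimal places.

p̄ = Σdᵢ / (k·n) = 76 / (10 × 50) = 0.15200
UCL = p̄ + 3·√(p̄(1−p̄)/n) = 0.15200 + 3 × √(0.15200×0.84800/50) = 0.15200 + 3 × 0.05077 = 0.30432

0.3043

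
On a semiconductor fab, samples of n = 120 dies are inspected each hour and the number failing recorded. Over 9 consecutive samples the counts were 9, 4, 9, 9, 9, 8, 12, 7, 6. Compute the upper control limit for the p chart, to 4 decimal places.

0.1363

p̄ = Σdᵢ / (k·n) = 73 / (9 × 120) = 0.06759
UCL = p̄ + 3·√(p̄(1−p̄)/n) = 0.06759 + 3 × √(0.06759×0.93241/120) = 0.06759 + 3 × 0.02292 = 0.13634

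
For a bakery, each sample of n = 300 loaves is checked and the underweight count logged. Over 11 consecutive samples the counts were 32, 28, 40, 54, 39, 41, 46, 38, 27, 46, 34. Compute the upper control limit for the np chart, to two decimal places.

p̄ = Σdᵢ / (k·n) = 425 / (11 × 300) = 0.12879
UCL = np̄ + 3·√(np̄(1−p̄)) = 38.6364 + 3 × √(38.6364×0.87121) = 38.6364 + 3 × 5.8018 = 56.0417

56.04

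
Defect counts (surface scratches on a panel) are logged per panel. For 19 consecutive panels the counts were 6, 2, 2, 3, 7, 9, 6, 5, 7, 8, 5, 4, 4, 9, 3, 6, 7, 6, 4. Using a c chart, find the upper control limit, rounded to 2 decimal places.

c̄ = (6 + 2 + 2 + 3 + 7 + 9 + 6 + 5 + 7 + 8 + 5 + 4 + 4 + 9 + 3 + 6 + 7 + 6 + 4) / 19 = 103 / 19 = 5.4211
UCL = c̄ + 3√c̄ = 5.4211 + 3 × √5.4211 = 5.4211 + 3 × 2.3283 = 12.4060

12.41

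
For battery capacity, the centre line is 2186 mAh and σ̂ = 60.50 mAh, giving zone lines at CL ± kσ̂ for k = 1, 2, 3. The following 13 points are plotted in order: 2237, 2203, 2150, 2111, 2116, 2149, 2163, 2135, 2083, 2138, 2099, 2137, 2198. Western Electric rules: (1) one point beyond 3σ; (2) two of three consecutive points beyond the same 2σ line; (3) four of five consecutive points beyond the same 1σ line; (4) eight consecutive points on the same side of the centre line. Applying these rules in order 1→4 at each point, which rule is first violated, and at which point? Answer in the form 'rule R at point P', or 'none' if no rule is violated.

Zone of each point (C = within 1σ̂, B = 1σ̂–2σ̂, A = 2σ̂–3σ̂, * = beyond 3σ̂; sign = side of CL): 1:+C, 2:+C, 3:-C, 4:-B, 5:-B, 6:-C, 7:-C, 8:-C, 9:-B, 10:-C, 11:-B, 12:-C, 13:+C
Rule 4 (eight consecutive points on the same side of the centre line) is satisfied at point 10.

rule 4 at point 10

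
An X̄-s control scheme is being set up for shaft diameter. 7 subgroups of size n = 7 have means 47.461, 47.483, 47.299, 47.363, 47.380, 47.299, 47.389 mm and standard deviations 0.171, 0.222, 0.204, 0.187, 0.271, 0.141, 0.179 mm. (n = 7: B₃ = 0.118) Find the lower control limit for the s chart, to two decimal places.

s̄ = (0.171 + 0.222 + 0.204 + 0.187 + 0.271 + 0.141 + 0.179) / 7 = 0.1964
LCL_s = B₃·s̄ = 0.118 × 0.1964 = 0.0232

0.02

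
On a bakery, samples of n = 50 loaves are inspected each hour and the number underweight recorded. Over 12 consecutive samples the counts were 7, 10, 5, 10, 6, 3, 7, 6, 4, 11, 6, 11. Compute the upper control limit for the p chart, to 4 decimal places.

p̄ = Σdᵢ / (k·n) = 86 / (12 × 50) = 0.14333
UCL = p̄ + 3·√(p̄(1−p̄)/n) = 0.14333 + 3 × √(0.14333×0.85667/50) = 0.14333 + 3 × 0.04956 = 0.29200

0.2920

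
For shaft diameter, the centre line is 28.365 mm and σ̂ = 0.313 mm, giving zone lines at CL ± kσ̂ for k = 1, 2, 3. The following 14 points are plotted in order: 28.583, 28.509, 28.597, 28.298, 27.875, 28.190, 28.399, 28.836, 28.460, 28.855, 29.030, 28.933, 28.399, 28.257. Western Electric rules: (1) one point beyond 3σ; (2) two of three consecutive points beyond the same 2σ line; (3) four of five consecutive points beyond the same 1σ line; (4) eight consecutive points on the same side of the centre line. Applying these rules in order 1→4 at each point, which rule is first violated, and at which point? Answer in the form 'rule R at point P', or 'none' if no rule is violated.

Zone of each point (C = within 1σ̂, B = 1σ̂–2σ̂, A = 2σ̂–3σ̂, * = beyond 3σ̂; sign = side of CL): 1:+C, 2:+C, 3:+C, 4:-C, 5:-B, 6:-C, 7:+C, 8:+B, 9:+C, 10:+B, 11:+A, 12:+B, 13:+C, 14:-C
Rule 3 (four of five consecutive points beyond the same 1σ limit) is satisfied at point 12.

rule 3 at point 12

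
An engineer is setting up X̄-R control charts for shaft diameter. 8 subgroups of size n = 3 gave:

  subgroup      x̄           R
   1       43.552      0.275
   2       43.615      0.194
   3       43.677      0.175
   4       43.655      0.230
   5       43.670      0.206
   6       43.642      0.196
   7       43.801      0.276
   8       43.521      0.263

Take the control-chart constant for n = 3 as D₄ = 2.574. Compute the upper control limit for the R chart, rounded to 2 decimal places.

R̄ = (0.275 + 0.194 + 0.175 + 0.230 + 0.206 + 0.196 + 0.276 + 0.263) / 8 = 1.8150 / 8 = 0.2269
UCL_R = D₄·R̄ = 2.574 × 0.2269 = 0.5840

0.58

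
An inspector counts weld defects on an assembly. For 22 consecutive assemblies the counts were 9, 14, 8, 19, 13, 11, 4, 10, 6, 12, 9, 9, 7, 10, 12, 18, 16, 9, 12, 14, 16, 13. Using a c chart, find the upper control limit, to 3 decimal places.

c̄ = (9 + 14 + 8 + 19 + 13 + 11 + 4 + 10 + 6 + 12 + 9 + 9 + 7 + 10 + 12 + 18 + 16 + 9 + 12 + 14 + 16 + 13) / 22 = 251 / 22 = 11.4091
UCL = c̄ + 3√c̄ = 11.4091 + 3 × √11.4091 = 11.4091 + 3 × 3.3777 = 21.5423

21.542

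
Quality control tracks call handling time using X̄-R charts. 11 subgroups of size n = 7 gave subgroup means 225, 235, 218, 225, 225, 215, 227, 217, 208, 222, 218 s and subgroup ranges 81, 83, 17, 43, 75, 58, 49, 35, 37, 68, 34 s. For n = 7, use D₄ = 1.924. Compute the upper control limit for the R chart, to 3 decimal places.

101.447

R̄ = (81 + 83 + 17 + 43 + 75 + 58 + 49 + 35 + 37 + 68 + 34) / 11 = 580.0000 / 11 = 52.7273
UCL_R = D₄·R̄ = 1.924 × 52.7273 = 101.4473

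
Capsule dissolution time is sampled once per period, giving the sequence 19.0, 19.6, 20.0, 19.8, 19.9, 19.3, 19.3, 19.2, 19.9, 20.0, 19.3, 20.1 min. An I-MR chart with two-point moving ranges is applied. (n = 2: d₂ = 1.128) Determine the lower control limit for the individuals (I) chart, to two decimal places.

X̄ = (19.0 + 19.6 + 20.0 + 19.8 + 19.9 + 19.3 + 19.3 + 19.2 + 19.9 + 20.0 + 19.3 + 20.1) / 12 = 19.6167
Moving ranges: 0.6, 0.4, 0.2, 0.1, 0.6, 0.0, 0.1, 0.7, 0.1, 0.7, 0.8; M̄R̄ = 4.3000 / 11 = 0.3909
LCL = X̄ − 3·M̄R̄/d₂ = 19.6167 − 3 × 0.3909 / 1.128 = 18.5770

18.58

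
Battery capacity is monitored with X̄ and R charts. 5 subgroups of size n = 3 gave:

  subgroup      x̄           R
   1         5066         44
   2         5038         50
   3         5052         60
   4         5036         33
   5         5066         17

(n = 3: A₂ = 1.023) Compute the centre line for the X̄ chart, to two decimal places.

5051.60

X̄̄ = (5066 + 5038 + 5052 + 5036 + 5066) / 5 = 25258.0000 / 5 = 5051.6000
CL = X̄̄ = 5051.6000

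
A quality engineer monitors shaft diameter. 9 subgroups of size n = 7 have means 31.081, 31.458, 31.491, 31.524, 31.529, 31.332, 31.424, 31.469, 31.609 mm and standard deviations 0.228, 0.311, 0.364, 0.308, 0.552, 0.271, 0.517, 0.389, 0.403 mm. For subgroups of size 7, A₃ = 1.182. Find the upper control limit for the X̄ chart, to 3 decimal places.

31.874

X̄̄ = (31.081 + 31.458 + 31.491 + 31.524 + 31.529 + 31.332 + 31.424 + 31.469 + 31.609) / 9 = 31.4352
s̄ = (0.228 + 0.311 + 0.364 + 0.308 + 0.552 + 0.271 + 0.517 + 0.389 + 0.403) / 9 = 0.3714
UCL = X̄̄ + A₃·s̄ = 31.4352 + 1.182 × 0.3714 = 31.8743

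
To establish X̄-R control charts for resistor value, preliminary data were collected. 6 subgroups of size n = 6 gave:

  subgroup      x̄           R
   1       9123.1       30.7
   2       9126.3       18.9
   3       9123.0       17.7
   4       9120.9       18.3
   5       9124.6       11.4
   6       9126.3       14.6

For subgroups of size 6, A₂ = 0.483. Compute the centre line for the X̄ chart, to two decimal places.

X̄̄ = (9123.1 + 9126.3 + 9123.0 + 9120.9 + 9124.6 + 9126.3) / 6 = 54744.2000 / 6 = 9124.0333
CL = X̄̄ = 9124.0333

9124.03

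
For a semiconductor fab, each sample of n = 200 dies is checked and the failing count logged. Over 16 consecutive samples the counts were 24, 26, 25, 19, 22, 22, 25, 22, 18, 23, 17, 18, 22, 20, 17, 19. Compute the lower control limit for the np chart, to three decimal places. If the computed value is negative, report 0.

p̄ = Σdᵢ / (k·n) = 339 / (16 × 200) = 0.10594
LCL = np̄ − 3·√(np̄(1−p̄)) = 21.1875 − 3 × 4.3523 = 8.1305

8.130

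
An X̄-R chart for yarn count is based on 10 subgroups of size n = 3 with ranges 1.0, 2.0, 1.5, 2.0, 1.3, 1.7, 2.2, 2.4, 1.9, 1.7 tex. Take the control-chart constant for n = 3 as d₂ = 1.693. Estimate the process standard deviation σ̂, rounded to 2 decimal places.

R̄ = (1.0 + 2.0 + 1.5 + 2.0 + 1.3 + 1.7 + 2.2 + 2.4 + 1.9 + 1.7) / 10 = 1.7700
σ̂ = R̄ / d₂ = 1.7700 / 1.693 = 1.0455

1.05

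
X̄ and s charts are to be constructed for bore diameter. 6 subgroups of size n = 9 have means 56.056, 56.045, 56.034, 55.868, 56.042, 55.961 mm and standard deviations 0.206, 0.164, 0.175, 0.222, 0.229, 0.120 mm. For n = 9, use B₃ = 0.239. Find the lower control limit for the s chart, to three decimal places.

0.044

s̄ = (0.206 + 0.164 + 0.175 + 0.222 + 0.229 + 0.120) / 6 = 0.1860
LCL_s = B₃·s̄ = 0.239 × 0.1860 = 0.0445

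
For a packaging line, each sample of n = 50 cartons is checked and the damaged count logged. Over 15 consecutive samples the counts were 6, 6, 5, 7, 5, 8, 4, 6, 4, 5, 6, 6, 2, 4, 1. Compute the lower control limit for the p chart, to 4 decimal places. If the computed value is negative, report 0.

p̄ = Σdᵢ / (k·n) = 75 / (15 × 50) = 0.10000
LCL = p̄ − 3·√(p̄(1−p̄)/n) = 0.10000 − 3 × 0.04243 = -0.02728 → 0 (negative, so LCL = 0)

0.0000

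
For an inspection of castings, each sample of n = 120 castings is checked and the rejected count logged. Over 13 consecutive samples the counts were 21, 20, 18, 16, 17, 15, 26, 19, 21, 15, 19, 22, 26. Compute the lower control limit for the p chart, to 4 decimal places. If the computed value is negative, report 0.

p̄ = Σdᵢ / (k·n) = 255 / (13 × 120) = 0.16346
LCL = p̄ − 3·√(p̄(1−p̄)/n) = 0.16346 − 3 × 0.03376 = 0.06219

0.0622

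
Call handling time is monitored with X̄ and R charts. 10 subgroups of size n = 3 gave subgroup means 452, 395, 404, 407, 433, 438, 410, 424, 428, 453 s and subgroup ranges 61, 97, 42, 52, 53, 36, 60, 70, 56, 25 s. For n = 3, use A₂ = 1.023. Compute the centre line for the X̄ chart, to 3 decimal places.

424.400

X̄̄ = (452 + 395 + 404 + 407 + 433 + 438 + 410 + 424 + 428 + 453) / 10 = 4244.0000 / 10 = 424.4000
CL = X̄̄ = 424.4000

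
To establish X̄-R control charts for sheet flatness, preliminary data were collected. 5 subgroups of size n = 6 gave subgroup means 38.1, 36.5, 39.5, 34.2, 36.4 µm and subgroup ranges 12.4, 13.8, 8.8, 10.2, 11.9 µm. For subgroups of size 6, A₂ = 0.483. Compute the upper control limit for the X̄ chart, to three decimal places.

42.456

X̄̄ = (38.1 + 36.5 + 39.5 + 34.2 + 36.4) / 5 = 184.7000 / 5 = 36.9400
R̄ = (12.4 + 13.8 + 8.8 + 10.2 + 11.9) / 5 = 57.1000 / 5 = 11.4200
UCL = X̄̄ + A₂·R̄ = 36.9400 + 0.483 × 11.4200 = 42.4559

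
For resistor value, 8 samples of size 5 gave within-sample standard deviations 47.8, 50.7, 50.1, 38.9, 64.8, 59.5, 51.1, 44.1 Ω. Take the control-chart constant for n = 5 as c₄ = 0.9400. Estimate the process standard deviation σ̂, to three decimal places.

s̄ = (47.8 + 50.7 + 50.1 + 38.9 + 64.8 + 59.5 + 51.1 + 44.1) / 8 = 50.8750
σ̂ = s̄ / c₄ = 50.8750 / 0.9400 = 54.1223

54.122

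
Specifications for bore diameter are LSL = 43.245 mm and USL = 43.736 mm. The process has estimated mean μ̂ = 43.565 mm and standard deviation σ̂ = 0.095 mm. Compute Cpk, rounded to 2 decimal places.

0.60

Cpu = (USL − μ̂) / (3σ̂) = (43.736 − 43.565) / (3 × 0.095) = 0.6000; Cpl = (μ̂ − LSL) / (3σ̂) = (43.565 − 43.245) / (3 × 0.095) = 1.1228; Cpk = min(Cpu, Cpl) = 0.6000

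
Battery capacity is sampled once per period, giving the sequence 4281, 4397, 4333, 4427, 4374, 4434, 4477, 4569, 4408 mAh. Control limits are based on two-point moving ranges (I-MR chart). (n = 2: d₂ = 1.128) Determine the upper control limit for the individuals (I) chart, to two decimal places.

X̄ = (4281 + 4397 + 4333 + 4427 + 4374 + 4434 + 4477 + 4569 + 4408) / 9 = 4411.1111
Moving ranges: 116, 64, 94, 53, 60, 43, 92, 161; M̄R̄ = 683.0000 / 8 = 85.3750
UCL = X̄ + 3·M̄R̄/d₂ = 4411.1111 + 3 × 85.3750 / 1.128 = 4638.1723

4638.17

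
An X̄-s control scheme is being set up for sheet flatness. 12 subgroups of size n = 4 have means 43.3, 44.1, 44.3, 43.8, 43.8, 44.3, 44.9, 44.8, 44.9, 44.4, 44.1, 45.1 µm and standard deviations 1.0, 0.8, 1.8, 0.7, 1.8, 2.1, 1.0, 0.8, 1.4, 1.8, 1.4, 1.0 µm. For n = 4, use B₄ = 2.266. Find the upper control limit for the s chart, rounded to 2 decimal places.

2.95

s̄ = (1.0 + 0.8 + 1.8 + 0.7 + 1.8 + 2.1 + 1.0 + 0.8 + 1.4 + 1.8 + 1.4 + 1.0) / 12 = 1.3000
UCL_s = B₄·s̄ = 2.266 × 1.3000 = 2.9458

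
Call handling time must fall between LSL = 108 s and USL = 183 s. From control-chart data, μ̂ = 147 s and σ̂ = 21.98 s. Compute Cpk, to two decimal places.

0.55

Cpu = (USL − μ̂) / (3σ̂) = (183 − 147) / (3 × 21.98) = 0.5460; Cpl = (μ̂ − LSL) / (3σ̂) = (147 − 108) / (3 × 21.98) = 0.5914; Cpk = min(Cpu, Cpl) = 0.5460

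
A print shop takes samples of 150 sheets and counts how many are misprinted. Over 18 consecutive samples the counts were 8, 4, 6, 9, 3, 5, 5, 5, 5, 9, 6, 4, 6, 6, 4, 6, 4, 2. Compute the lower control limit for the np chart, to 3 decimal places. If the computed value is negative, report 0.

0.000

p̄ = Σdᵢ / (k·n) = 97 / (18 × 150) = 0.03593
LCL = np̄ − 3·√(np̄(1−p̄)) = 5.3889 − 3 × 2.2793 = -1.4491 → 0 (negative, so LCL = 0)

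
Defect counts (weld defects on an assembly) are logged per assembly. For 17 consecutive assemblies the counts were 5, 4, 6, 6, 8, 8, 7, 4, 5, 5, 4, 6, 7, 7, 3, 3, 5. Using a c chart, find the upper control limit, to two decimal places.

12.49

c̄ = (5 + 4 + 6 + 6 + 8 + 8 + 7 + 4 + 5 + 5 + 4 + 6 + 7 + 7 + 3 + 3 + 5) / 17 = 93 / 17 = 5.4706
UCL = c̄ + 3√c̄ = 5.4706 + 3 × √5.4706 = 5.4706 + 3 × 2.3389 = 12.4874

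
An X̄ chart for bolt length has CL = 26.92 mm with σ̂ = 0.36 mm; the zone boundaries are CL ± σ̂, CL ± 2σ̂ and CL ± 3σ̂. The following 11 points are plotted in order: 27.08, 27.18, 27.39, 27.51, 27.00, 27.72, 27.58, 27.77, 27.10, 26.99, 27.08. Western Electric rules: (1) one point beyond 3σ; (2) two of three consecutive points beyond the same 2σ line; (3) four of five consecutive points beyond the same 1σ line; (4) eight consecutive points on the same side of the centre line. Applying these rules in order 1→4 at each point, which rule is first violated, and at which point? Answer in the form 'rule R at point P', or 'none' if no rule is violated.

Zone of each point (C = within 1σ̂, B = 1σ̂–2σ̂, A = 2σ̂–3σ̂, * = beyond 3σ̂; sign = side of CL): 1:+C, 2:+C, 3:+B, 4:+B, 5:+C, 6:+A, 7:+B, 8:+A, 9:+C, 10:+C, 11:+C
Rule 3 (four of five consecutive points beyond the same 1σ limit) is satisfied at point 7.

rule 3 at point 7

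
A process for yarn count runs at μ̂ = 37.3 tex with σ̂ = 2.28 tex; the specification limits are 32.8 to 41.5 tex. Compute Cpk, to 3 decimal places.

0.614

Cpu = (USL − μ̂) / (3σ̂) = (41.5 − 37.3) / (3 × 2.28) = 0.6140; Cpl = (μ̂ − LSL) / (3σ̂) = (37.3 − 32.8) / (3 × 2.28) = 0.6579; Cpk = min(Cpu, Cpl) = 0.6140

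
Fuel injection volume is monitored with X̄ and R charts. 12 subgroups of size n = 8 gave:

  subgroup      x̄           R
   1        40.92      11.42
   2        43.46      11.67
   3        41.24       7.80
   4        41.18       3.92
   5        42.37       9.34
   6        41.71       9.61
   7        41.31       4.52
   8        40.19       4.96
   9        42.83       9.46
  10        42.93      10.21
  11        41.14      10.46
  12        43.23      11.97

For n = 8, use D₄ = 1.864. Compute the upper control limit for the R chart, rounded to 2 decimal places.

R̄ = (11.42 + 11.67 + 7.80 + 3.92 + 9.34 + 9.61 + 4.52 + 4.96 + 9.46 + 10.21 + 10.46 + 11.97) / 12 = 105.3400 / 12 = 8.7783
UCL_R = D₄·R̄ = 1.864 × 8.7783 = 16.3628

16.36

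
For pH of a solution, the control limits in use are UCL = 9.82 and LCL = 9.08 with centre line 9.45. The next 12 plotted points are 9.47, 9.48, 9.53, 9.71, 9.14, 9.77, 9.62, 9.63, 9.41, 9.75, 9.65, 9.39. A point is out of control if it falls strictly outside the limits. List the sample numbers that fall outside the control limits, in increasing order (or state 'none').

All 12 points lie within [9.08, 9.82].

none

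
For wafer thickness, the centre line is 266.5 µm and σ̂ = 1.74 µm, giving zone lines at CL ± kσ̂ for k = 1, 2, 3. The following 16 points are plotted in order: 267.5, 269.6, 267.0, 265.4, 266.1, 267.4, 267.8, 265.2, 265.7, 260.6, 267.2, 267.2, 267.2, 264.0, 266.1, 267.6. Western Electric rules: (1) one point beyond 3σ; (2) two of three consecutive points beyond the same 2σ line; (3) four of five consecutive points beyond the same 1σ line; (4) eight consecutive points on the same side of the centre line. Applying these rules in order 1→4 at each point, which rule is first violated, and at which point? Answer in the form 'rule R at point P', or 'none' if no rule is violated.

rule 1 at point 10

Zone of each point (C = within 1σ̂, B = 1σ̂–2σ̂, A = 2σ̂–3σ̂, * = beyond 3σ̂; sign = side of CL): 1:+C, 2:+B, 3:+C, 4:-C, 5:-C, 6:+C, 7:+C, 8:-C, 9:-C, 10:-*, 11:+C, 12:+C, 13:+C, 14:-B, 15:-C, 16:+C
Rule 1 (one point beyond the 3σ limits) is satisfied at point 10.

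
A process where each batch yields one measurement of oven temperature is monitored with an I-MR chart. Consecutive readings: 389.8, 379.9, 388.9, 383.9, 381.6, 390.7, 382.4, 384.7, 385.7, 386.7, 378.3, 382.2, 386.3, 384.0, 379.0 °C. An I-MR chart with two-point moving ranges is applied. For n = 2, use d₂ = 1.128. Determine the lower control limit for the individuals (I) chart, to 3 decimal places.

X̄ = (389.8 + 379.9 + 388.9 + 383.9 + 381.6 + 390.7 + 382.4 + 384.7 + 385.7 + 386.7 + 378.3 + 382.2 + 386.3 + 384.0 + 379.0) / 15 = 384.2733
Moving ranges: 9.9, 9.0, 5.0, 2.3, 9.1, 8.3, 2.3, 1.0, 1.0, 8.4, 3.9, 4.1, 2.3, 5.0; M̄R̄ = 71.6000 / 14 = 5.1143
LCL = X̄ − 3·M̄R̄/d₂ = 384.2733 − 3 × 5.1143 / 1.128 = 370.6715

370.672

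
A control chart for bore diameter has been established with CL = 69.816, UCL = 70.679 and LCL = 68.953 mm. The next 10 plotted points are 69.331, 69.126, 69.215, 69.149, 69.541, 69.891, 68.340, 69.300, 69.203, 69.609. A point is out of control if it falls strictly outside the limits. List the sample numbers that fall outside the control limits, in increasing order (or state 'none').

Compare each point to [68.953, 70.679]: sample 7 = 68.340 < LCL.

7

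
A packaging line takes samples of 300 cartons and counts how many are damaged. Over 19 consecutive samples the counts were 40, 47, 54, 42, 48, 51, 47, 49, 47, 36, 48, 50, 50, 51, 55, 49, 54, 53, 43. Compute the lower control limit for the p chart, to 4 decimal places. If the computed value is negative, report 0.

0.0968

p̄ = Σdᵢ / (k·n) = 914 / (19 × 300) = 0.16035
LCL = p̄ − 3·√(p̄(1−p̄)/n) = 0.16035 − 3 × 0.02118 = 0.09680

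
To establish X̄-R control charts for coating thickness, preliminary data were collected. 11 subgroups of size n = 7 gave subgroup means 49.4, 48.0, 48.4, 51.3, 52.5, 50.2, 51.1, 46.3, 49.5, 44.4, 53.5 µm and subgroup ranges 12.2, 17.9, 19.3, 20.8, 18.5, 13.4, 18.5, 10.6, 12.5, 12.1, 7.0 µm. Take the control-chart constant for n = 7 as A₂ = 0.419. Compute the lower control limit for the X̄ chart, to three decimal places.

43.308

X̄̄ = (49.4 + 48.0 + 48.4 + 51.3 + 52.5 + 50.2 + 51.1 + 46.3 + 49.5 + 44.4 + 53.5) / 11 = 544.6000 / 11 = 49.5091
R̄ = (12.2 + 17.9 + 19.3 + 20.8 + 18.5 + 13.4 + 18.5 + 10.6 + 12.5 + 12.1 + 7.0) / 11 = 162.8000 / 11 = 14.8000
LCL = X̄̄ − A₂·R̄ = 49.5091 − 0.419 × 14.8000 = 43.3079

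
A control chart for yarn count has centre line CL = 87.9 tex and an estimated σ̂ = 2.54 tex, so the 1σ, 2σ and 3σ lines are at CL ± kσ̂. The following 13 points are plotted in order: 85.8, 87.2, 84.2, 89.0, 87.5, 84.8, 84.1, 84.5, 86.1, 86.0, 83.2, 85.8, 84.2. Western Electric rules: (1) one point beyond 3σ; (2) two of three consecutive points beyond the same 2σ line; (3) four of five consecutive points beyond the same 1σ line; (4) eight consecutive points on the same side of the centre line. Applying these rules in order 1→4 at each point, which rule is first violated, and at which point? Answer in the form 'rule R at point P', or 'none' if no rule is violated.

Zone of each point (C = within 1σ̂, B = 1σ̂–2σ̂, A = 2σ̂–3σ̂, * = beyond 3σ̂; sign = side of CL): 1:-C, 2:-C, 3:-B, 4:+C, 5:-C, 6:-B, 7:-B, 8:-B, 9:-C, 10:-C, 11:-B, 12:-C, 13:-B
Rule 4 (eight consecutive points on the same side of the centre line) is satisfied at point 12.

rule 4 at point 12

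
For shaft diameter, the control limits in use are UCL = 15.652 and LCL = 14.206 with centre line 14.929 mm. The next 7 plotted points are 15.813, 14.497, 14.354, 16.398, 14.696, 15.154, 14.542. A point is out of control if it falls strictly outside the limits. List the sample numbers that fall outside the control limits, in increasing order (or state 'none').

1, 4

Compare each point to [14.206, 15.652]: sample 1 = 15.813 > UCL; sample 4 = 16.398 > UCL.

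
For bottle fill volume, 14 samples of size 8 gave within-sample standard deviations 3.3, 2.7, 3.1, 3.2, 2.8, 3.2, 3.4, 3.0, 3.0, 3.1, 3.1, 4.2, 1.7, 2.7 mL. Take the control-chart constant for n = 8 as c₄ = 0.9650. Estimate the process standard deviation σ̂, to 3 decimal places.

s̄ = (3.3 + 2.7 + 3.1 + 3.2 + 2.8 + 3.2 + 3.4 + 3.0 + 3.0 + 3.1 + 3.1 + 4.2 + 1.7 + 2.7) / 14 = 3.0357
σ̂ = s̄ / c₄ = 3.0357 / 0.9650 = 3.1458

3.146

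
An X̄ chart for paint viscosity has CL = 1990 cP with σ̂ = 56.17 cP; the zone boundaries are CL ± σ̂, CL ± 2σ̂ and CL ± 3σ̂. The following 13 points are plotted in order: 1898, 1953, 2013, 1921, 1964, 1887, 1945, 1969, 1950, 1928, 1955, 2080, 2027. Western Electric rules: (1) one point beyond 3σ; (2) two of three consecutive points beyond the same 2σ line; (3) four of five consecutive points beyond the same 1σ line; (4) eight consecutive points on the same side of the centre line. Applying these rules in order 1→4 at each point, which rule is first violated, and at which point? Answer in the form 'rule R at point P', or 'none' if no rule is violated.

rule 4 at point 11

Zone of each point (C = within 1σ̂, B = 1σ̂–2σ̂, A = 2σ̂–3σ̂, * = beyond 3σ̂; sign = side of CL): 1:-B, 2:-C, 3:+C, 4:-B, 5:-C, 6:-B, 7:-C, 8:-C, 9:-C, 10:-B, 11:-C, 12:+B, 13:+C
Rule 4 (eight consecutive points on the same side of the centre line) is satisfied at point 11.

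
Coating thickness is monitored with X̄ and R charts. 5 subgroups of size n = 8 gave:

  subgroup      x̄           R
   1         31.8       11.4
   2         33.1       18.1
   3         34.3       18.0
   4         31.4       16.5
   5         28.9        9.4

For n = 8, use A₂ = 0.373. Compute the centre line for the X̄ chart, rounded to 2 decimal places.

31.90

X̄̄ = (31.8 + 33.1 + 34.3 + 31.4 + 28.9) / 5 = 159.5000 / 5 = 31.9000
CL = X̄̄ = 31.9000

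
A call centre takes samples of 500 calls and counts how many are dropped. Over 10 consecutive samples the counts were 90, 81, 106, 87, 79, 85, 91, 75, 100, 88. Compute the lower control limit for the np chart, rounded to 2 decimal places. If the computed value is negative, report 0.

p̄ = Σdᵢ / (k·n) = 882 / (10 × 500) = 0.17640
LCL = np̄ − 3·√(np̄(1−p̄)) = 88.2000 − 3 × 8.5230 = 62.6310

62.63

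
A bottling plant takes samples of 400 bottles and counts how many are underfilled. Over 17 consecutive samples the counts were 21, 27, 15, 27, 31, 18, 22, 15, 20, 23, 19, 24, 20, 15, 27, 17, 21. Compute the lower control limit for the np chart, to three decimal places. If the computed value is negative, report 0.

p̄ = Σdᵢ / (k·n) = 362 / (17 × 400) = 0.05324
LCL = np̄ − 3·√(np̄(1−p̄)) = 21.2941 − 3 × 4.4900 = 7.8240

7.824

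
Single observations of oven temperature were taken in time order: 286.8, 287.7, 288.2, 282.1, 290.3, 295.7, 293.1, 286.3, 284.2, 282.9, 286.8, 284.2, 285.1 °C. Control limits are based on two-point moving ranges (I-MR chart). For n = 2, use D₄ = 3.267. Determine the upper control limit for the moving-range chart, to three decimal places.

11.244

Moving ranges: 0.9, 0.5, 6.1, 8.2, 5.4, 2.6, 6.8, 2.1, 1.3, 3.9, 2.6, 0.9; M̄R̄ = 41.3000 / 12 = 3.4417
UCL_MR = D₄·M̄R̄ = 3.267 × 3.4417 = 11.2439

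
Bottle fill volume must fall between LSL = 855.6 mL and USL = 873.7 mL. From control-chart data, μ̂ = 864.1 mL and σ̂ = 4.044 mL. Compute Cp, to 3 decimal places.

Cp = (USL − LSL) / (6σ̂) = (873.7 − 855.6) / (6 × 4.044) = 18.1000 / 24.2640 = 0.7460

0.746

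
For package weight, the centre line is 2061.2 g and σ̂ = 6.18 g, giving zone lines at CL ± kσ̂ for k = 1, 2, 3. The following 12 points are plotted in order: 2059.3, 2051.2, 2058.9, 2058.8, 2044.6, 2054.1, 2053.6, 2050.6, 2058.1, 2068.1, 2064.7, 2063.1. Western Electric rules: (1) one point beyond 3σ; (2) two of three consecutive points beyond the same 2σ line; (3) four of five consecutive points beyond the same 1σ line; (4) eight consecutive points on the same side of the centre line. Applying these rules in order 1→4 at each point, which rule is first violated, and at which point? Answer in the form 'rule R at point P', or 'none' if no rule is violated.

rule 3 at point 8

Zone of each point (C = within 1σ̂, B = 1σ̂–2σ̂, A = 2σ̂–3σ̂, * = beyond 3σ̂; sign = side of CL): 1:-C, 2:-B, 3:-C, 4:-C, 5:-A, 6:-B, 7:-B, 8:-B, 9:-C, 10:+B, 11:+C, 12:+C
Rule 3 (four of five consecutive points beyond the same 1σ limit) is satisfied at point 8.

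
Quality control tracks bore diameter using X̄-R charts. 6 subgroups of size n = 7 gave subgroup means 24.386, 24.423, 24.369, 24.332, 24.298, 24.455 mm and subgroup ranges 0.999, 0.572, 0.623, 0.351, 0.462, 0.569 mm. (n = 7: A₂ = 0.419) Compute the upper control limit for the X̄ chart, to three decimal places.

24.627

X̄̄ = (24.386 + 24.423 + 24.369 + 24.332 + 24.298 + 24.455) / 6 = 146.2630 / 6 = 24.3772
R̄ = (0.999 + 0.572 + 0.623 + 0.351 + 0.462 + 0.569) / 6 = 3.5760 / 6 = 0.5960
UCL = X̄̄ + A₂·R̄ = 24.3772 + 0.419 × 0.5960 = 24.6269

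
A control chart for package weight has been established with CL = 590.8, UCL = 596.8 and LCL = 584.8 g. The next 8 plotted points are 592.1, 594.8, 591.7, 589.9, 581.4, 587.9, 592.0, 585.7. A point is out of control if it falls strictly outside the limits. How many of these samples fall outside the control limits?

1

Compare each point to [584.8, 596.8]: sample 5 = 581.4 < LCL.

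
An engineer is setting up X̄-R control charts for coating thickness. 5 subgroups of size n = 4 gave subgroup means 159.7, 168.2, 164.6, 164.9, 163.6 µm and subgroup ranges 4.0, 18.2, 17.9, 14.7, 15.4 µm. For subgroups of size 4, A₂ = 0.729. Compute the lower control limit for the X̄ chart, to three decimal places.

153.965

X̄̄ = (159.7 + 168.2 + 164.6 + 164.9 + 163.6) / 5 = 821.0000 / 5 = 164.2000
R̄ = (4.0 + 18.2 + 17.9 + 14.7 + 15.4) / 5 = 70.2000 / 5 = 14.0400
LCL = X̄̄ − A₂·R̄ = 164.2000 − 0.729 × 14.0400 = 153.9648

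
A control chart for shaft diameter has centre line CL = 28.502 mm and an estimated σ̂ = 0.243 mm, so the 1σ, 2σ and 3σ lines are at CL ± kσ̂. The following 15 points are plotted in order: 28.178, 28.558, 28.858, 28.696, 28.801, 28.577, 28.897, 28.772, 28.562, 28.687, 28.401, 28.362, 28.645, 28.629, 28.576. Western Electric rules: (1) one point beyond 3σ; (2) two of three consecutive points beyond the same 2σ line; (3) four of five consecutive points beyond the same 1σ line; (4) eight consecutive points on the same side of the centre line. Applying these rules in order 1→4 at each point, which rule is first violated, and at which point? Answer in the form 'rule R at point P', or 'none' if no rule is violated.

rule 4 at point 9

Zone of each point (C = within 1σ̂, B = 1σ̂–2σ̂, A = 2σ̂–3σ̂, * = beyond 3σ̂; sign = side of CL): 1:-B, 2:+C, 3:+B, 4:+C, 5:+B, 6:+C, 7:+B, 8:+B, 9:+C, 10:+C, 11:-C, 12:-C, 13:+C, 14:+C, 15:+C
Rule 4 (eight consecutive points on the same side of the centre line) is satisfied at point 9.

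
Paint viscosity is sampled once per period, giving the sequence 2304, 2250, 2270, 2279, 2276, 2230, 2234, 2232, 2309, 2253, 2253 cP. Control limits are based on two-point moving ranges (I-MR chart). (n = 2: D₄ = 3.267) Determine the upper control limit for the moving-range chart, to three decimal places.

Moving ranges: 54, 20, 9, 3, 46, 4, 2, 77, 56, 0; M̄R̄ = 271.0000 / 10 = 27.1000
UCL_MR = D₄·M̄R̄ = 3.267 × 27.1000 = 88.5357

88.536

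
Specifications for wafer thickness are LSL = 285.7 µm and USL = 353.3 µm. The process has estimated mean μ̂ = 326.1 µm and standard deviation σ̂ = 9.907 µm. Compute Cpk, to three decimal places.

0.915

Cpu = (USL − μ̂) / (3σ̂) = (353.3 − 326.1) / (3 × 9.907) = 0.9152; Cpl = (μ̂ − LSL) / (3σ̂) = (326.1 − 285.7) / (3 × 9.907) = 1.3593; Cpk = min(Cpu, Cpl) = 0.9152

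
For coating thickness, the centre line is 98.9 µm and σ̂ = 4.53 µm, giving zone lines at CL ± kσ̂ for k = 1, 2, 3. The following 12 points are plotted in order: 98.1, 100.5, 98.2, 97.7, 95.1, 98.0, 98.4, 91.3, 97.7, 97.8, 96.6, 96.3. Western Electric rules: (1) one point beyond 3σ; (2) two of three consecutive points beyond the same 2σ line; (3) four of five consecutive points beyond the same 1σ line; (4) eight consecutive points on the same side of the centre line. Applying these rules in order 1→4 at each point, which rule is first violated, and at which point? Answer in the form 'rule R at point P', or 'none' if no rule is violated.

rule 4 at point 10

Zone of each point (C = within 1σ̂, B = 1σ̂–2σ̂, A = 2σ̂–3σ̂, * = beyond 3σ̂; sign = side of CL): 1:-C, 2:+C, 3:-C, 4:-C, 5:-C, 6:-C, 7:-C, 8:-B, 9:-C, 10:-C, 11:-C, 12:-C
Rule 4 (eight consecutive points on the same side of the centre line) is satisfied at point 10.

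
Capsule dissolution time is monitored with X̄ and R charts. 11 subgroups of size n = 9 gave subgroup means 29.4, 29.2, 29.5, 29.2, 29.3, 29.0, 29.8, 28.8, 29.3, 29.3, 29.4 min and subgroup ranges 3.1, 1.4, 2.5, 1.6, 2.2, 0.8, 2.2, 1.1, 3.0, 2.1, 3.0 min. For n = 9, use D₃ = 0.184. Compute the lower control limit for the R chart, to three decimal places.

0.385

R̄ = (3.1 + 1.4 + 2.5 + 1.6 + 2.2 + 0.8 + 2.2 + 1.1 + 3.0 + 2.1 + 3.0) / 11 = 23.0000 / 11 = 2.0909
LCL_R = D₃·R̄ = 0.184 × 2.0909 = 0.3847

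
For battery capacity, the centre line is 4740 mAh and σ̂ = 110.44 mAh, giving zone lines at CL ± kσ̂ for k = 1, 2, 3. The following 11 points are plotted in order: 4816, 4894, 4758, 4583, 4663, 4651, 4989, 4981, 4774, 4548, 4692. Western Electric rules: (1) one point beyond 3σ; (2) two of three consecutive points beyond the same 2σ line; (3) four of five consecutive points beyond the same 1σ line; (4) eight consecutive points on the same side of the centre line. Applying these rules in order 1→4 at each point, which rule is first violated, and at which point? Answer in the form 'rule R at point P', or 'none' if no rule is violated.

rule 2 at point 8

Zone of each point (C = within 1σ̂, B = 1σ̂–2σ̂, A = 2σ̂–3σ̂, * = beyond 3σ̂; sign = side of CL): 1:+C, 2:+B, 3:+C, 4:-B, 5:-C, 6:-C, 7:+A, 8:+A, 9:+C, 10:-B, 11:-C
Rule 2 (two of three consecutive points beyond the same 2σ limit) is satisfied at point 8.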